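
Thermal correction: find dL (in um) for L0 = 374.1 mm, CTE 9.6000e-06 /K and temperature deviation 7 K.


dL = L * alpha * dT
= 374.1 * 9.6000e-06 * 7
= 0.0251395 mm
dL_um = 0.0251395 * 1000 = 25.1395 um

25.1395


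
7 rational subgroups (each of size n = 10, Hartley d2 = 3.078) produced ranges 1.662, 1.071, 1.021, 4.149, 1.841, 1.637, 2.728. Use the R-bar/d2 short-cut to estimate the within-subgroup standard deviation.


R_bar = (1.662 + 1.071 + 1.021 + 4.149 + 1.841 + 1.637 + 2.728) / 7
R_bar = 14.109 / 7 = 2.0155714
sigma_hat = R_bar / d2 = 2.0155714 / 3.078 = 0.6548

0.6548


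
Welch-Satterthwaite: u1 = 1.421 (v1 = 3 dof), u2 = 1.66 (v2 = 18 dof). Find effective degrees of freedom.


uc = sqrt(u1^2 + u2^2) = sqrt(1.421^2 + 1.66^2) = 2.185141
v_eff = uc^4 / (u1^4/v1 + u2^4/v2)
= 2.185141^4 / (1.421^4/3 + 1.66^4/18)
= 22.799108 / 1.7809631
v_eff = 12.8016

12.8016


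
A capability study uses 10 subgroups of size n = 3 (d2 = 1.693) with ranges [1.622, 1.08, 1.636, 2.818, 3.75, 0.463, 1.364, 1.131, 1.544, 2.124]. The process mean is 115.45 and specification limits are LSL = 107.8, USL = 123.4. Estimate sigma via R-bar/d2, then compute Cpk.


R_bar = (1.622 + 1.08 + 1.636 + 2.818 + 3.75 + 0.463 + 1.364 + 1.131 + 1.544 + 2.124) / 10 = 1.7532
sigma = R_bar / d2 = 1.7532 / 1.693 = 1.0355582
Cp = (USL - LSL)/(6*sigma) = (123.4 - 107.8)/(6*1.0355582) = 2.5107
Cpu = (123.4 - 115.45)/(3*1.0355582) = 2.5590
Cpl = (115.45 - 107.8)/(3*1.0355582) = 2.4624
Cpk = min(Cpu, Cpl) = 2.4624

2.4624


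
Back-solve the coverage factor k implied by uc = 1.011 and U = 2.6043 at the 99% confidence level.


k = U / uc
k = 2.6043 / 1.011
k = 2.576

2.576


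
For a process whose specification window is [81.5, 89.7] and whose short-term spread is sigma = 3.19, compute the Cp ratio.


Cp = (USL - LSL) / (6 * sigma)
= (89.7 - 81.5) / (6 * 3.19)
= 8.2000 / 19.1400
= 0.4284

0.4284


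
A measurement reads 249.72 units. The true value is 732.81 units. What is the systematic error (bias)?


Systematic error = measured - true
= 249.72 - 732.81
= -483.0900

-483.0900


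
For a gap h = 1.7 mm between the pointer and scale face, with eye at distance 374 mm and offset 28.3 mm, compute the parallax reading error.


error = h * offset / d
= 1.7 * 28.3 / 374
= 0.1286

0.1286


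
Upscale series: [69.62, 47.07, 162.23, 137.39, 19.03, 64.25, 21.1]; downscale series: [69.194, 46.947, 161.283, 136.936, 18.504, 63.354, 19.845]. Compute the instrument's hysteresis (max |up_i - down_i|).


|69.62 - 69.194| = 0.4260
|47.07 - 46.947| = 0.1230
|162.23 - 161.283| = 0.9470
|137.39 - 136.936| = 0.4540
|19.03 - 18.504| = 0.5260
|64.25 - 63.354| = 0.8960
|21.1 - 19.845| = 1.2550
hysteresis = max(diffs) = 1.2550

1.2550


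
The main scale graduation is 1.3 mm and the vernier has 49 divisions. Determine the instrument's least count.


LC = MSD / n_div
= 1.3 / 49
= 0.0265

0.0265


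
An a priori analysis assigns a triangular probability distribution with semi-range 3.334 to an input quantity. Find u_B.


u_B = half_width / sqrt(6)
u_B = 3.334 / 2.4494897
u_B = 1.3611

1.3611


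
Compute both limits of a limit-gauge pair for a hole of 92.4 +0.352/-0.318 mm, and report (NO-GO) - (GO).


GO = nominal - lower_tol (smallest hole = maximum material condition)
GO = 92.4 - 0.318 = 92.082
NO-GO = nominal + upper_tol (largest hole = least material condition)
NO-GO = 92.4 + 0.352 = 92.752
spread = NO-GO - GO = 92.752 - 92.082 = 0.6700

0.6700


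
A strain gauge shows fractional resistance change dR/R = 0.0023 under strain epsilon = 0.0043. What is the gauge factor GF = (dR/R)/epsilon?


GF = (dR/R) / epsilon
= 0.0023 / 0.0043
= 0.5349

0.5349


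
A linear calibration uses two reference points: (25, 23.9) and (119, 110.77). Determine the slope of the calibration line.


slope = (y2 - y1) / (x2 - x1)
= (110.77 - 23.9) / (119 - 25)
= 86.8700 / 94
= 0.9241

0.9241


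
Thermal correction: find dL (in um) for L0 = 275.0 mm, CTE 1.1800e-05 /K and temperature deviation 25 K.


dL = L * alpha * dT
= 275.0 * 1.1800e-05 * 25
= 0.0811250 mm
dL_um = 0.0811250 * 1000 = 81.1250 um

81.1250


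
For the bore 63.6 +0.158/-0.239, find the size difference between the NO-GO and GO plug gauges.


GO = nominal - lower_tol (smallest hole = maximum material condition)
GO = 63.6 - 0.239 = 63.361
NO-GO = nominal + upper_tol (largest hole = least material condition)
NO-GO = 63.6 + 0.158 = 63.758
spread = NO-GO - GO = 63.758 - 63.361 = 0.3970

0.3970


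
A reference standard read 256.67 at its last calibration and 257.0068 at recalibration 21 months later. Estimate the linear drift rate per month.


rate = (v2 - v1) / months
= (257.0068 - 256.67) / 21
= 0.3368 / 21
= 0.0160

0.0160


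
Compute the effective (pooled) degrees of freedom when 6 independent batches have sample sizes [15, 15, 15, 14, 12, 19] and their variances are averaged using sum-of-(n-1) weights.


nu = sum_i (n_i - 1)
nu = ((15 - 1) + (15 - 1) + (15 - 1) + (14 - 1) + (12 - 1) + (19 - 1))
nu = 14 + 14 + 14 + 13 + 11 + 18
nu = 84

84


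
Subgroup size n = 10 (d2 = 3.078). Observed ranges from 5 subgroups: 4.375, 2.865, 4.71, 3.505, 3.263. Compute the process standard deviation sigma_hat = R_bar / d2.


R_bar = (4.375 + 2.865 + 4.71 + 3.505 + 3.263) / 5
R_bar = 18.718 / 5 = 3.7436
sigma_hat = R_bar / d2 = 3.7436 / 3.078 = 1.2162

1.2162


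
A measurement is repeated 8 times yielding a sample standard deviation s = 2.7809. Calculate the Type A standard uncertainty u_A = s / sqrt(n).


u_A = s / sqrt(n)
u_A = 2.7809 / sqrt(8)
u_A = 2.7809 / 2.8284271
u_A = 0.9832

0.9832


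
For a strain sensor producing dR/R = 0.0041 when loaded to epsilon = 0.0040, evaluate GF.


GF = (dR/R) / epsilon
= 0.0041 / 0.0040
= 1.0250

1.0250


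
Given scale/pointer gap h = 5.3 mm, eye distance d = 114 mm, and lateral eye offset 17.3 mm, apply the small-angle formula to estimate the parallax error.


error = h * offset / d
= 5.3 * 17.3 / 114
= 0.8043

0.8043


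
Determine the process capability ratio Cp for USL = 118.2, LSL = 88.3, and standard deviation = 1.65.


Cp = (USL - LSL) / (6 * sigma)
= (118.2 - 88.3) / (6 * 1.65)
= 29.9000 / 9.9000
= 3.0202

3.0202


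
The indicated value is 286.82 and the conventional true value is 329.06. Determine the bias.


Systematic error = measured - true
= 286.82 - 329.06
= -42.2400

-42.2400


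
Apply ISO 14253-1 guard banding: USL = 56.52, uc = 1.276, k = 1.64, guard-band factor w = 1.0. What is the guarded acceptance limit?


U = k * uc = 1.64 * 1.276 = 2.09264
guard band g = w * U = 1.0 * 2.09264 = 2.09264
AL = USL - g = 56.52 - 2.09264
AL = 54.4274

54.4274


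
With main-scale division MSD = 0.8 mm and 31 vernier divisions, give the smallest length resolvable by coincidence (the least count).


LC = MSD / n_div
= 0.8 / 31
= 0.0258

0.0258


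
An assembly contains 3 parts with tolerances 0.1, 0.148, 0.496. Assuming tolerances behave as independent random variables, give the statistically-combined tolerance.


RSS = sqrt(0.1^2 + 0.148^2 + 0.496^2)
= sqrt(0.27792)
= 0.5272

0.5272


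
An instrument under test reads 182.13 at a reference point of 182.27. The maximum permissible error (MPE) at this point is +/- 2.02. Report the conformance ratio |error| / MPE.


e = indication - reference = 182.13 - 182.27 = -0.1400
|e| = 0.1400
ratio = |e| / MPE = 0.1400 / 2.02
ratio = 0.0693

0.0693


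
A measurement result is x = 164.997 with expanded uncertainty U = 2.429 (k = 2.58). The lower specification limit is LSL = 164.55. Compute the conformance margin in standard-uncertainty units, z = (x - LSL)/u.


u = U / k = 2.429 / 2.58 = 0.94147287
margin = |LSL - x| = |164.55 - 164.997| = 0.447
z = margin / u = 0.447 / 0.94147287
z = 0.4748

0.4748


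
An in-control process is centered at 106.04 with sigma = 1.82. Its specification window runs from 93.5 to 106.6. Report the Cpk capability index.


Cpu = (USL - mean) / (3*sigma) = (106.6 - 106.04) / (3*1.82) = 0.1026
Cpl = (mean - LSL) / (3*sigma) = (106.04 - 93.5) / (3*1.82) = 2.2967
Cpk = min(Cpu, Cpl) = 0.1026

0.1026


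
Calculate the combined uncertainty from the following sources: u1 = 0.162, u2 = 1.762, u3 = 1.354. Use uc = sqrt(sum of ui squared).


uc = sqrt(0.162^2 + 1.762^2 + 1.354^2)
uc = sqrt(4.964204)
uc = 2.2280

2.2280


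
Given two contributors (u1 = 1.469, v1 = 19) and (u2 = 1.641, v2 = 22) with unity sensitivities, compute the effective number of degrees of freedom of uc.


uc = sqrt(u1^2 + u2^2) = sqrt(1.469^2 + 1.641^2) = 2.2024627
v_eff = uc^4 / (u1^4/v1 + u2^4/v2)
= 2.2024627^4 / (1.469^4/19 + 1.641^4/22)
= 23.530668 / 0.57471306
v_eff = 40.9433

40.9433


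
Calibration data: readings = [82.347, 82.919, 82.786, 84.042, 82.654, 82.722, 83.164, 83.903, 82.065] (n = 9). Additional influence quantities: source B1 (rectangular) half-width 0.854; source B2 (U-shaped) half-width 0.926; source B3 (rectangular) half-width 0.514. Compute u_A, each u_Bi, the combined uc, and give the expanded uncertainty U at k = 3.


mean = (82.347 + 82.919 + 82.786 + 84.042 + 82.654 + 82.722 + 83.164 + 83.903 + 82.065) / 9 = 82.95577778
s = sqrt(sum((x - mean)^2)/(n-1)) = 0.65769099
u_A = s / sqrt(n) = 0.65769099 / sqrt(9) = 0.21923033
u_B1 = 0.854 / sqrt(3) = 0.49305713
u_B2 = 0.926 / sqrt(2) = 0.65478088
u_B3 = 0.514 / sqrt(3) = 0.29675804
uc = sqrt(0.21923033^2 + 0.49305713^2 + 0.65478088^2 + 0.29675804^2) = 0.89887185
U = k * uc = 3 * 0.89887185
U = 2.6966

2.6966


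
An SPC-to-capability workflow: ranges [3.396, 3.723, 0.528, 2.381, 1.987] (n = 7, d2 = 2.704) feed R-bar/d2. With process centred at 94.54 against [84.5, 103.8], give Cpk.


R_bar = (3.396 + 3.723 + 0.528 + 2.381 + 1.987) / 5 = 2.403
sigma = R_bar / d2 = 2.403 / 2.704 = 0.88868343
Cp = (USL - LSL)/(6*sigma) = (103.8 - 84.5)/(6*0.88868343) = 3.6196
Cpu = (103.8 - 94.54)/(3*0.88868343) = 3.4733
Cpl = (94.54 - 84.5)/(3*0.88868343) = 3.7659
Cpk = min(Cpu, Cpl) = 3.4733

3.4733


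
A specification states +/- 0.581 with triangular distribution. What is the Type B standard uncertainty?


u_B = half_width / sqrt(6)
u_B = 0.581 / 2.4494897
u_B = 0.2372

0.2372


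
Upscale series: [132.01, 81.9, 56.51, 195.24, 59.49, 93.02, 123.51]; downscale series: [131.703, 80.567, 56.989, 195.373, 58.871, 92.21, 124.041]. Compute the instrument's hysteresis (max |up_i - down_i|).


|132.01 - 131.703| = 0.3070
|81.9 - 80.567| = 1.3330
|56.51 - 56.989| = 0.4790
|195.24 - 195.373| = 0.1330
|59.49 - 58.871| = 0.6190
|93.02 - 92.21| = 0.8100
|123.51 - 124.041| = 0.5310
hysteresis = max(diffs) = 1.3330

1.3330


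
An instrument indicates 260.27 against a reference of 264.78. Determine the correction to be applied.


Correction = standard - reading
= 264.78 - 260.27
= 4.5100

4.5100


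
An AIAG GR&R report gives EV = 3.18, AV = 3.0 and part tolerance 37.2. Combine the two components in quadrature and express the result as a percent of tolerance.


GRR = sqrt(EV^2 + AV^2) = sqrt(3.18^2 + 3.0^2) = 4.3717731
%GRR = GRR / tol * 100 = 4.3717731 / 37.2 * 100
%GRR = 11.7521

11.7521


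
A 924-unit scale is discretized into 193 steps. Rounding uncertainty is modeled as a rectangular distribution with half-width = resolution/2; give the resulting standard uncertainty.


resolution = range / divisions
resolution = 924 / 193 = 4.7875648
u_res = resolution / (2*sqrt(3))
u_res = 4.7875648 / 3.4641016
u_res = 1.3821

1.3821


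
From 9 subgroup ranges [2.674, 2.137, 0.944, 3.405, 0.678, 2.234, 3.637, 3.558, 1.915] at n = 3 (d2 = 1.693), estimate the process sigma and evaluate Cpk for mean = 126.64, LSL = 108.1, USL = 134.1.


R_bar = (2.674 + 2.137 + 0.944 + 3.405 + 0.678 + 2.234 + 3.637 + 3.558 + 1.915) / 9 = 2.3535556
sigma = R_bar / d2 = 2.3535556 / 1.693 = 1.3901687
Cp = (USL - LSL)/(6*sigma) = (134.1 - 108.1)/(6*1.3901687) = 3.1171
Cpu = (134.1 - 126.64)/(3*1.3901687) = 1.7888
Cpl = (126.64 - 108.1)/(3*1.3901687) = 4.4455
Cpk = min(Cpu, Cpl) = 1.7888

1.7888


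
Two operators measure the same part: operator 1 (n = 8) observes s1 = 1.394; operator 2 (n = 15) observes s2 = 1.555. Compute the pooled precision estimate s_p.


s_p = sqrt(((n1-1)*s1^2 + (n2-1)*s2^2) / (n1+n2-2))
numerator = (8-1)*1.394^2 + (15-1)*1.555^2 = 13.602652 + 33.85235 = 47.455002
denominator = 8 + 15 - 2 = 21
s_p^2 = 47.455002 / 21 = 2.259762
s_p = sqrt(2.259762) = 1.5033

1.5033


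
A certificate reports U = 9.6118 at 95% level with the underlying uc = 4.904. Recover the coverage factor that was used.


k = U / uc
k = 9.6118 / 4.904
k = 1.96

1.96


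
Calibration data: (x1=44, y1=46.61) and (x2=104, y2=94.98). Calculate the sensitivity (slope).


slope = (y2 - y1) / (x2 - x1)
= (94.98 - 46.61) / (104 - 44)
= 48.3700 / 60
= 0.8062

0.8062


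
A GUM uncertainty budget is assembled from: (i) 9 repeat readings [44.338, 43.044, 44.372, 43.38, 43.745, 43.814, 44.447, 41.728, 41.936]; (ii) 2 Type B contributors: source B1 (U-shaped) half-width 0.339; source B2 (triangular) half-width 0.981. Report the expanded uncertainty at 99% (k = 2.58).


mean = (44.338 + 43.044 + 44.372 + 43.38 + 43.745 + 43.814 + 44.447 + 41.728 + 41.936) / 9 = 43.42266667
s = sqrt(sum((x - mean)^2)/(n-1)) = 1.0168979
u_A = s / sqrt(n) = 1.0168979 / sqrt(9) = 0.33896597
u_B1 = 0.339 / sqrt(2) = 0.2397092
u_B2 = 0.981 / sqrt(6) = 0.40049157
uc = sqrt(0.33896597^2 + 0.2397092^2 + 0.40049157^2) = 0.57684654
U = k * uc = 2.58 * 0.57684654
U = 1.4883

1.4883


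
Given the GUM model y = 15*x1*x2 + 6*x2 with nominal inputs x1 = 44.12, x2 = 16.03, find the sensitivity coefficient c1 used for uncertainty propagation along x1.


y = 15*x1*x2 + 6*x2
dy/dx1 = 15*x2
Evaluate at x2 = 16.03: c1 = 15 * 16.03
c1 = 240.4500

240.4500


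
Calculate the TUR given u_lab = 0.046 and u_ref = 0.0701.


TUR = u_lab / u_ref
= 0.046 / 0.0701
= 0.6562

0.6562


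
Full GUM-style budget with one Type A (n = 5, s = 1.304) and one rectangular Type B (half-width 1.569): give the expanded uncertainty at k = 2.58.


u_A = s / sqrt(n) = 1.304 / sqrt(5) = 0.58316653
u_B = half_width / sqrt(3) = 1.569 / sqrt(3) = 0.90586257
uc = sqrt(u_A^2 + u_B^2) = sqrt(0.58316653^2 + 0.90586257^2) = 1.077344
U = k * uc = 2.58 * 1.077344
U = 2.7795

2.7795


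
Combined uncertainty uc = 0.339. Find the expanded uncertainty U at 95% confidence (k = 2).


U = k * uc
U = 2 * 0.339
U = 0.6780

0.6780


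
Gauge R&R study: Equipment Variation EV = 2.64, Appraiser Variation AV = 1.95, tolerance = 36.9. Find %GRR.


GRR = sqrt(EV^2 + AV^2) = sqrt(2.64^2 + 1.95^2) = 3.2820878
%GRR = GRR / tol * 100 = 3.2820878 / 36.9 * 100
%GRR = 8.8945

8.8945


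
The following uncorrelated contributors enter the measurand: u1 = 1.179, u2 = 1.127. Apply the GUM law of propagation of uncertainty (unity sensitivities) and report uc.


uc = sqrt(1.179^2 + 1.127^2)
uc = sqrt(2.66017)
uc = 1.6310

1.6310


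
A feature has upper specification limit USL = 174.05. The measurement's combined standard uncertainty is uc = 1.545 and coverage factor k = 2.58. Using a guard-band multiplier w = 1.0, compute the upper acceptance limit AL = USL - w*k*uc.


U = k * uc = 2.58 * 1.545 = 3.9861
guard band g = w * U = 1.0 * 3.9861 = 3.9861
AL = USL - g = 174.05 - 3.9861
AL = 170.0639

170.0639


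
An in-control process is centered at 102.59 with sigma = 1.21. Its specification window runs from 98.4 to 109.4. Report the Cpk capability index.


Cpu = (USL - mean) / (3*sigma) = (109.4 - 102.59) / (3*1.21) = 1.8760
Cpl = (mean - LSL) / (3*sigma) = (102.59 - 98.4) / (3*1.21) = 1.1543
Cpk = min(Cpu, Cpl) = 1.1543

1.1543


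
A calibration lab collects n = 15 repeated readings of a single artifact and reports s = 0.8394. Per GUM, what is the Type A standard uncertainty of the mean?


u_A = s / sqrt(n)
u_A = 0.8394 / sqrt(15)
u_A = 0.8394 / 3.8729833
u_A = 0.2167

0.2167


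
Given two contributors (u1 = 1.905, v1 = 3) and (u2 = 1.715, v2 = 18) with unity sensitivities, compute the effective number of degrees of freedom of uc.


uc = sqrt(u1^2 + u2^2) = sqrt(1.905^2 + 1.715^2) = 2.5632499
v_eff = uc^4 / (u1^4/v1 + u2^4/v2)
= 2.5632499^4 / (1.905^4/3 + 1.715^4/18)
= 43.168186 / 4.8705411
v_eff = 8.8631

8.8631


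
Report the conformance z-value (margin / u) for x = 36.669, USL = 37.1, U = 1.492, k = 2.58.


u = U / k = 1.492 / 2.58 = 0.57829457
margin = |USL - x| = |37.1 - 36.669| = 0.431
z = margin / u = 0.431 / 0.57829457
z = 0.7453

0.7453


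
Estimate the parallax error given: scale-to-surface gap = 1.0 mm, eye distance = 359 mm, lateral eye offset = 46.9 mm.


error = h * offset / d
= 1.0 * 46.9 / 359
= 0.1306

0.1306


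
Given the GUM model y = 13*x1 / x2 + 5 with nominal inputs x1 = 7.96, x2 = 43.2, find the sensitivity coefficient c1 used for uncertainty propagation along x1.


y = 13*x1 / x2 + 5
dy/dx1 = 13/x2
Evaluate at x2 = 43.2: c1 = 13 / 43.2
c1 = 0.3009

0.3009


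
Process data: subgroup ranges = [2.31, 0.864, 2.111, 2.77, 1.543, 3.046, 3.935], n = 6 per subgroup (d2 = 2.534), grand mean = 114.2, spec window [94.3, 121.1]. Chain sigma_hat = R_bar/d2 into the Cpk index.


R_bar = (2.31 + 0.864 + 2.111 + 2.77 + 1.543 + 3.046 + 3.935) / 7 = 2.3684286
sigma = R_bar / d2 = 2.3684286 / 2.534 = 0.93466006
Cp = (USL - LSL)/(6*sigma) = (121.1 - 94.3)/(6*0.93466006) = 4.7789
Cpu = (121.1 - 114.2)/(3*0.93466006) = 2.4608
Cpl = (114.2 - 94.3)/(3*0.93466006) = 7.0971
Cpk = min(Cpu, Cpl) = 2.4608

2.4608


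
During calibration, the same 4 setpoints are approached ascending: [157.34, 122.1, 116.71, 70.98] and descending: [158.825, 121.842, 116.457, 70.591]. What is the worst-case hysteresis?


|157.34 - 158.825| = 1.4850
|122.1 - 121.842| = 0.2580
|116.71 - 116.457| = 0.2530
|70.98 - 70.591| = 0.3890
hysteresis = max(diffs) = 1.4850

1.4850


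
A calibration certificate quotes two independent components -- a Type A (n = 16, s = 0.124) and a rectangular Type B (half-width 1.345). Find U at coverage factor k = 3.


u_A = s / sqrt(n) = 0.124 / sqrt(16) = 0.031
u_B = half_width / sqrt(3) = 1.345 / sqrt(3) = 0.77653611
uc = sqrt(u_A^2 + u_B^2) = sqrt(0.031^2 + 0.77653611^2) = 0.77715464
U = k * uc = 3 * 0.77715464
U = 2.3315

2.3315


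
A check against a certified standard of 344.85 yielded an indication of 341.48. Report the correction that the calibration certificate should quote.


Correction = standard - reading
= 344.85 - 341.48
= 3.3700

3.3700


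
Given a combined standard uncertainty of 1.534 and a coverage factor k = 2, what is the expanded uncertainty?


U = k * uc
U = 2 * 1.534
U = 3.0680

3.0680


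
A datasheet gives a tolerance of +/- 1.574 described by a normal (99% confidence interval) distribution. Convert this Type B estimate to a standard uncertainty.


u_B = half_width / 2.576
u_B = 1.574 / 2.576
u_B = 0.6110

0.6110


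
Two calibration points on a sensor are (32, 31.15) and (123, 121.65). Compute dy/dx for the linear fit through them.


slope = (y2 - y1) / (x2 - x1)
= (121.65 - 31.15) / (123 - 32)
= 90.5000 / 91
= 0.9945

0.9945


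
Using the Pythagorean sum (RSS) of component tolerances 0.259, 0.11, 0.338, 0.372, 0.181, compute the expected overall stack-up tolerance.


RSS = sqrt(0.259^2 + 0.11^2 + 0.338^2 + 0.372^2 + 0.181^2)
= sqrt(0.36457)
= 0.6038

0.6038


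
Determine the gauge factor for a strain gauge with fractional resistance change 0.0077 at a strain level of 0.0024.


GF = (dR/R) / epsilon
= 0.0077 / 0.0024
= 3.2083

3.2083


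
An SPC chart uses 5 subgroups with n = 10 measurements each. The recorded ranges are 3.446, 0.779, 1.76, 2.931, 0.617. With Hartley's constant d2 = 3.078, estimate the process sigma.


R_bar = (3.446 + 0.779 + 1.76 + 2.931 + 0.617) / 5
R_bar = 9.533 / 5 = 1.9066
sigma_hat = R_bar / d2 = 1.9066 / 3.078 = 0.6194

0.6194


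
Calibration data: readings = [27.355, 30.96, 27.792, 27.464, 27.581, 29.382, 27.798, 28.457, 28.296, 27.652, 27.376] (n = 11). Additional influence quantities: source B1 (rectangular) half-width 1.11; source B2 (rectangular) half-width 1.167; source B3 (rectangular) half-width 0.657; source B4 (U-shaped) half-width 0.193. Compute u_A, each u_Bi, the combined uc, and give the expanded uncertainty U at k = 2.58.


mean = (27.355 + 30.96 + 27.792 + 27.464 + 27.581 + 29.382 + 27.798 + 28.457 + 28.296 + 27.652 + 27.376) / 11 = 28.19209091
s = sqrt(sum((x - mean)^2)/(n-1)) = 1.0970657
u_A = s / sqrt(n) = 1.0970657 / sqrt(11) = 0.33077775
u_B1 = 1.11 / sqrt(3) = 0.6408588
u_B2 = 1.167 / sqrt(3) = 0.67376776
u_B3 = 0.657 / sqrt(3) = 0.37931913
u_B4 = 0.193 / sqrt(2) = 0.13647161
uc = sqrt(0.33077775^2 + 0.6408588^2 + 0.67376776^2 + 0.37931913^2 + 0.13647161^2) = 1.0661071
U = k * uc = 2.58 * 1.0661071
U = 2.7506

2.7506


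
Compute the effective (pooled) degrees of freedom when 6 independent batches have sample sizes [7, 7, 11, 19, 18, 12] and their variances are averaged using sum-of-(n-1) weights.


nu = sum_i (n_i - 1)
nu = ((7 - 1) + (7 - 1) + (11 - 1) + (19 - 1) + (18 - 1) + (12 - 1))
nu = 6 + 6 + 10 + 18 + 17 + 11
nu = 68

68


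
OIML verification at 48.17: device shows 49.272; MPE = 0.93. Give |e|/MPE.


e = indication - reference = 49.272 - 48.17 = 1.1020
|e| = 1.1020
ratio = |e| / MPE = 1.1020 / 0.93
ratio = 1.1849

1.1849


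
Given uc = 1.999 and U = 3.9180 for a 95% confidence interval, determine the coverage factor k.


k = U / uc
k = 3.9180 / 1.999
k = 1.96

1.96


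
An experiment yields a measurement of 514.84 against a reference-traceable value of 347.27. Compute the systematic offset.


Systematic error = measured - true
= 514.84 - 347.27
= 167.5700

167.5700


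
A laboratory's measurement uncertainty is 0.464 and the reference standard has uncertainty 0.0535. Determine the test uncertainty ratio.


TUR = u_lab / u_ref
= 0.464 / 0.0535
= 8.6729

8.6729


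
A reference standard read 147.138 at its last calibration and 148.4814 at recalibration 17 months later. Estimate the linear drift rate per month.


rate = (v2 - v1) / months
= (148.4814 - 147.138) / 17
= 1.3434 / 17
= 0.0790

0.0790


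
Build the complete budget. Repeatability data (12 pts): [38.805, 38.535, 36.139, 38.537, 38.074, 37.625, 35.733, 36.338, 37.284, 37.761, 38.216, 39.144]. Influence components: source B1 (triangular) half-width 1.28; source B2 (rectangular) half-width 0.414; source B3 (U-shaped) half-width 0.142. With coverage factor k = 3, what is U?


mean = (38.805 + 38.535 + 36.139 + 38.537 + 38.074 + 37.625 + 35.733 + 36.338 + 37.284 + 37.761 + 38.216 + 39.144) / 12 = 37.68258333
s = sqrt(sum((x - mean)^2)/(n-1)) = 1.1057578
u_A = s / sqrt(n) = 1.1057578 / sqrt(12) = 0.31920478
u_B1 = 1.28 / sqrt(6) = 0.52255781
u_B2 = 0.414 / sqrt(3) = 0.23902301
u_B3 = 0.142 / sqrt(2) = 0.10040916
uc = sqrt(0.31920478^2 + 0.52255781^2 + 0.23902301^2 + 0.10040916^2) = 0.66496042
U = k * uc = 3 * 0.66496042
U = 1.9949

1.9949


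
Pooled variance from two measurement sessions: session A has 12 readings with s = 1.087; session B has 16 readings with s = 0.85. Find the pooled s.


s_p = sqrt(((n1-1)*s1^2 + (n2-1)*s2^2) / (n1+n2-2))
numerator = (12-1)*1.087^2 + (16-1)*0.85^2 = 12.997259 + 10.8375 = 23.834759
denominator = 12 + 16 - 2 = 26
s_p^2 = 23.834759 / 26 = 0.9167215
s_p = sqrt(0.9167215) = 0.9575

0.9575


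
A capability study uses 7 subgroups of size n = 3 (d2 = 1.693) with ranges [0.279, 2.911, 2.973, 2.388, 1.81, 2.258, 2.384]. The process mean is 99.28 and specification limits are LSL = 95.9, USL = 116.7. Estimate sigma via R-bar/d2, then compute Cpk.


R_bar = (0.279 + 2.911 + 2.973 + 2.388 + 1.81 + 2.258 + 2.384) / 7 = 2.1432857
sigma = R_bar / d2 = 2.1432857 / 1.693 = 1.2659691
Cp = (USL - LSL)/(6*sigma) = (116.7 - 95.9)/(6*1.2659691) = 2.7384
Cpu = (116.7 - 99.28)/(3*1.2659691) = 4.5867
Cpl = (99.28 - 95.9)/(3*1.2659691) = 0.8900
Cpk = min(Cpu, Cpl) = 0.8900

0.8900


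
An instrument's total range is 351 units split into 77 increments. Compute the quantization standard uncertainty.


resolution = range / divisions
resolution = 351 / 77 = 4.5584416
u_res = resolution / (2*sqrt(3))
u_res = 4.5584416 / 3.4641016
u_res = 1.3159

1.3159


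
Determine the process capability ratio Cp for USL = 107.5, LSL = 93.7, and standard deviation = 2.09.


Cp = (USL - LSL) / (6 * sigma)
= (107.5 - 93.7) / (6 * 2.09)
= 13.8000 / 12.5400
= 1.1005

1.1005


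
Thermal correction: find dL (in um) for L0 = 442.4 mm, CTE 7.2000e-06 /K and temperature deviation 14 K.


dL = L * alpha * dT
= 442.4 * 7.2000e-06 * 14
= 0.0445939 mm
dL_um = 0.0445939 * 1000 = 44.5939 um

44.5939


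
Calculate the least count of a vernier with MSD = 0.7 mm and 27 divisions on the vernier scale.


LC = MSD / n_div
= 0.7 / 27
= 0.0259

0.0259


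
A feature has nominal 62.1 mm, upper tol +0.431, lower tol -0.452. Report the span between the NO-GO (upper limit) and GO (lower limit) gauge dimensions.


GO = nominal - lower_tol (smallest hole = maximum material condition)
GO = 62.1 - 0.452 = 61.648
NO-GO = nominal + upper_tol (largest hole = least material condition)
NO-GO = 62.1 + 0.431 = 62.531
spread = NO-GO - GO = 62.531 - 61.648 = 0.8830

0.8830


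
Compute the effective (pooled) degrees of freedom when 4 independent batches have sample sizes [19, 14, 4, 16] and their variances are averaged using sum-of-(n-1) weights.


nu = sum_i (n_i - 1)
nu = ((19 - 1) + (14 - 1) + (4 - 1) + (16 - 1))
nu = 18 + 13 + 3 + 15
nu = 49

49


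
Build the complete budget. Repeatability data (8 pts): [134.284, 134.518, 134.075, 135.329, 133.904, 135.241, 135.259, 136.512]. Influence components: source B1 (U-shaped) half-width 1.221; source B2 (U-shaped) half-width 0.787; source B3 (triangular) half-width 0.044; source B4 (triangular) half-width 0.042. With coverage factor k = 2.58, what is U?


mean = (134.284 + 134.518 + 134.075 + 135.329 + 133.904 + 135.241 + 135.259 + 136.512) / 8 = 134.89025
s = sqrt(sum((x - mean)^2)/(n-1)) = 0.8639616
u_A = s / sqrt(n) = 0.8639616 / sqrt(8) = 0.30545655
u_B1 = 1.221 / sqrt(2) = 0.86337738
u_B2 = 0.787 / sqrt(2) = 0.55649304
u_B3 = 0.044 / sqrt(6) = 0.017962925
u_B4 = 0.042 / sqrt(6) = 0.017146428
uc = sqrt(0.30545655^2 + 0.86337738^2 + 0.55649304^2 + 0.017962925^2 + 0.017146428^2) = 1.071926
U = k * uc = 2.58 * 1.071926
U = 2.7656

2.7656


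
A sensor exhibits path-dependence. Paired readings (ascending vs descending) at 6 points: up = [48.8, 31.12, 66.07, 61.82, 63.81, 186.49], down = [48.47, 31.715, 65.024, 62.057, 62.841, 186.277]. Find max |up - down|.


|48.8 - 48.47| = 0.3300
|31.12 - 31.715| = 0.5950
|66.07 - 65.024| = 1.0460
|61.82 - 62.057| = 0.2370
|63.81 - 62.841| = 0.9690
|186.49 - 186.277| = 0.2130
hysteresis = max(diffs) = 1.0460

1.0460


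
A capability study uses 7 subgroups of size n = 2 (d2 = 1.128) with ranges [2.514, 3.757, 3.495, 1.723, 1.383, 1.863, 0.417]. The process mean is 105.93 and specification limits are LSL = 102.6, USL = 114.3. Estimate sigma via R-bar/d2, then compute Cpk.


R_bar = (2.514 + 3.757 + 3.495 + 1.723 + 1.383 + 1.863 + 0.417) / 7 = 2.1645714
sigma = R_bar / d2 = 2.1645714 / 1.128 = 1.9189463
Cp = (USL - LSL)/(6*sigma) = (114.3 - 102.6)/(6*1.9189463) = 1.0162
Cpu = (114.3 - 105.93)/(3*1.9189463) = 1.4539
Cpl = (105.93 - 102.6)/(3*1.9189463) = 0.5784
Cpk = min(Cpu, Cpl) = 0.5784

0.5784


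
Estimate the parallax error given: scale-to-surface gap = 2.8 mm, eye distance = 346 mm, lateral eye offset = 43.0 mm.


error = h * offset / d
= 2.8 * 43.0 / 346
= 0.3480

0.3480


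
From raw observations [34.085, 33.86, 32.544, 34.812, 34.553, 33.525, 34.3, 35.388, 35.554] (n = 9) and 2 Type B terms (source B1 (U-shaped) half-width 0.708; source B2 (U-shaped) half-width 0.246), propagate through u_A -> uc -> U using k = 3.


mean = (34.085 + 33.86 + 32.544 + 34.812 + 34.553 + 33.525 + 34.3 + 35.388 + 35.554) / 9 = 34.29122222
s = sqrt(sum((x - mean)^2)/(n-1)) = 0.93579549
u_A = s / sqrt(n) = 0.93579549 / sqrt(9) = 0.31193183
u_B1 = 0.708 / sqrt(2) = 0.5006316
u_B2 = 0.246 / sqrt(2) = 0.17394827
uc = sqrt(0.31193183^2 + 0.5006316^2 + 0.17394827^2) = 0.61497274
U = k * uc = 3 * 0.61497274
U = 1.8449

1.8449


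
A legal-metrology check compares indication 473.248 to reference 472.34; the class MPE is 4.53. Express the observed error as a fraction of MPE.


e = indication - reference = 473.248 - 472.34 = 0.9080
|e| = 0.9080
ratio = |e| / MPE = 0.9080 / 4.53
ratio = 0.2004

0.2004


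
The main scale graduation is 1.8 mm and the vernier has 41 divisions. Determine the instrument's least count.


LC = MSD / n_div
= 1.8 / 41
= 0.0439

0.0439


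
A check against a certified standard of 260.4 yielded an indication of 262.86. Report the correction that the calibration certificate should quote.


Correction = standard - reading
= 260.4 - 262.86
= -2.4600

-2.4600


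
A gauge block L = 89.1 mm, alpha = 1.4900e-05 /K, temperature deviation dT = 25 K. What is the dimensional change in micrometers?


dL = L * alpha * dT
= 89.1 * 1.4900e-05 * 25
= 0.0331897 mm
dL_um = 0.0331897 * 1000 = 33.1897 um

33.1897


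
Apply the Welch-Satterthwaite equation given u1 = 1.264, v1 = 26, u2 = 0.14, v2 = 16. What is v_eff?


uc = sqrt(u1^2 + u2^2) = sqrt(1.264^2 + 0.14^2) = 1.2717295
v_eff = uc^4 / (u1^4/v1 + u2^4/v2)
= 1.2717295^4 / (1.264^4/26 + 0.14^4/16)
= 2.6156461 / 0.098202183
v_eff = 26.6353

26.6353


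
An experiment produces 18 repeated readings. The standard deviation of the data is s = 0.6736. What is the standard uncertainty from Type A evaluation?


u_A = s / sqrt(n)
u_A = 0.6736 / sqrt(18)
u_A = 0.6736 / 4.2426407
u_A = 0.1588

0.1588


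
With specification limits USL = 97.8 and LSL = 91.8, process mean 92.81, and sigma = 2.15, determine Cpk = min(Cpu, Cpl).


Cpu = (USL - mean) / (3*sigma) = (97.8 - 92.81) / (3*2.15) = 0.7736
Cpl = (mean - LSL) / (3*sigma) = (92.81 - 91.8) / (3*2.15) = 0.1566
Cpk = min(Cpu, Cpl) = 0.1566

0.1566


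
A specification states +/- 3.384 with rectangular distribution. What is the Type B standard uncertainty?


u_B = half_width / sqrt(3)
u_B = 3.384 / 1.7320508
u_B = 1.9538

1.9538


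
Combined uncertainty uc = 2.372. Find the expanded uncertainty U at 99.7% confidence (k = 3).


U = k * uc
U = 3 * 2.372
U = 7.1160

7.1160


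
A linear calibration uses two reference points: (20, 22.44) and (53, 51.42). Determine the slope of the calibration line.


slope = (y2 - y1) / (x2 - x1)
= (51.42 - 22.44) / (53 - 20)
= 28.9800 / 33
= 0.8782

0.8782


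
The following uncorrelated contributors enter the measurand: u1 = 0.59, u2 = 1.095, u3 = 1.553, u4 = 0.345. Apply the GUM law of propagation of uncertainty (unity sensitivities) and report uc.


uc = sqrt(0.59^2 + 1.095^2 + 1.553^2 + 0.345^2)
uc = sqrt(4.077959)
uc = 2.0194

2.0194


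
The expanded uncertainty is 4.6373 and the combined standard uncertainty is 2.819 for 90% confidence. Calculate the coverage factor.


k = U / uc
k = 4.6373 / 2.819
k = 1.645

1.645


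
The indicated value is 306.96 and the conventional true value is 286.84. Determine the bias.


Systematic error = measured - true
= 306.96 - 286.84
= 20.1200

20.1200


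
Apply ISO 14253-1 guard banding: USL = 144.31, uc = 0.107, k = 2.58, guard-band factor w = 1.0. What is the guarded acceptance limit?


U = k * uc = 2.58 * 0.107 = 0.27606
guard band g = w * U = 1.0 * 0.27606 = 0.27606
AL = USL - g = 144.31 - 0.27606
AL = 144.0339

144.0339


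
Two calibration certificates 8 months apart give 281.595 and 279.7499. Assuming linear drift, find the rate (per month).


rate = (v2 - v1) / months
= (279.7499 - 281.595) / 8
= -1.8451 / 8
= -0.2306

-0.2306


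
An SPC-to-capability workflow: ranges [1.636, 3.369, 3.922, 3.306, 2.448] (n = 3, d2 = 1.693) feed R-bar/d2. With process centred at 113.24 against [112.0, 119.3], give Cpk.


R_bar = (1.636 + 3.369 + 3.922 + 3.306 + 2.448) / 5 = 2.9362
sigma = R_bar / d2 = 2.9362 / 1.693 = 1.7343178
Cp = (USL - LSL)/(6*sigma) = (119.3 - 112.0)/(6*1.7343178) = 0.7015
Cpu = (119.3 - 113.24)/(3*1.7343178) = 1.1647
Cpl = (113.24 - 112.0)/(3*1.7343178) = 0.2383
Cpk = min(Cpu, Cpl) = 0.2383

0.2383


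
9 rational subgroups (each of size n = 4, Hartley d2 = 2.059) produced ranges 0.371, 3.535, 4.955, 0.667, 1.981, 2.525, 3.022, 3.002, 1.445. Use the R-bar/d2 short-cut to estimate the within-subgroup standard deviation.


R_bar = (0.371 + 3.535 + 4.955 + 0.667 + 1.981 + 2.525 + 3.022 + 3.002 + 1.445) / 9
R_bar = 21.503 / 9 = 2.3892222
sigma_hat = R_bar / d2 = 2.3892222 / 2.059 = 1.1604

1.1604


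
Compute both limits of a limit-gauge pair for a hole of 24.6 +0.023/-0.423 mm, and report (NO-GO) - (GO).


GO = nominal - lower_tol (smallest hole = maximum material condition)
GO = 24.6 - 0.423 = 24.177
NO-GO = nominal + upper_tol (largest hole = least material condition)
NO-GO = 24.6 + 0.023 = 24.623
spread = NO-GO - GO = 24.623 - 24.177 = 0.4460

0.4460


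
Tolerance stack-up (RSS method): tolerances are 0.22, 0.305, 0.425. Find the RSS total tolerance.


RSS = sqrt(0.22^2 + 0.305^2 + 0.425^2)
= sqrt(0.32205)
= 0.5675

0.5675


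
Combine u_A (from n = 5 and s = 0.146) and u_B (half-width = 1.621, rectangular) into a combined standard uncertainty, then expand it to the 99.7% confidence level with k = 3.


u_A = s / sqrt(n) = 0.146 / sqrt(5) = 0.065293185
u_B = half_width / sqrt(3) = 1.621 / sqrt(3) = 0.93588479
uc = sqrt(u_A^2 + u_B^2) = sqrt(0.065293185^2 + 0.93588479^2) = 0.93815966
U = k * uc = 3 * 0.93815966
U = 2.8145

2.8145


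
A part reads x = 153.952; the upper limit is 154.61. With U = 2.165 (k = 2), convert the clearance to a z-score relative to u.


u = U / k = 2.165 / 2 = 1.0825
margin = |USL - x| = |154.61 - 153.952| = 0.658
z = margin / u = 0.658 / 1.0825
z = 0.6079

0.6079


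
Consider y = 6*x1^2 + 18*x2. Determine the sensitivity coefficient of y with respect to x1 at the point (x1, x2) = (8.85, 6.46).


y = 6*x1^2 + 18*x2
dy/dx1 = 2*6*x1
Evaluate at x1 = 8.85: c1 = 12 * 8.85
c1 = 106.2000

106.2000


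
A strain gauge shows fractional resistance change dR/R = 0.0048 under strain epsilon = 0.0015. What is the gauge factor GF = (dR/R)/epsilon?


GF = (dR/R) / epsilon
= 0.0048 / 0.0015
= 3.2000

3.2000


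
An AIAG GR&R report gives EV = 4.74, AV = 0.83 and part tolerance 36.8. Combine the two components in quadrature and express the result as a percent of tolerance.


GRR = sqrt(EV^2 + AV^2) = sqrt(4.74^2 + 0.83^2) = 4.8121201
%GRR = GRR / tol * 100 = 4.8121201 / 36.8 * 100
%GRR = 13.0764

13.0764


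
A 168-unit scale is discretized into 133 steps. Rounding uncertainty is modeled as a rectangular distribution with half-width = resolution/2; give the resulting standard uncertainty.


resolution = range / divisions
resolution = 168 / 133 = 1.2631579
u_res = resolution / (2*sqrt(3))
u_res = 1.2631579 / 3.4641016
u_res = 0.3646

0.3646


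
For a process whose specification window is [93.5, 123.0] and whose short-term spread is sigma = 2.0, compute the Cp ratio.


Cp = (USL - LSL) / (6 * sigma)
= (123.0 - 93.5) / (6 * 2.0)
= 29.5000 / 12.0000
= 2.4583

2.4583


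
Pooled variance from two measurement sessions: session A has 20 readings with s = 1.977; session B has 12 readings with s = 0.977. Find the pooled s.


s_p = sqrt(((n1-1)*s1^2 + (n2-1)*s2^2) / (n1+n2-2))
numerator = (20-1)*1.977^2 + (12-1)*0.977^2 = 74.262051 + 10.499819 = 84.76187
denominator = 20 + 12 - 2 = 30
s_p^2 = 84.76187 / 30 = 2.8253957
s_p = sqrt(2.8253957) = 1.6809

1.6809


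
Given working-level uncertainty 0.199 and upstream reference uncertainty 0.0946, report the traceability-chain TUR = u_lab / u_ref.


TUR = u_lab / u_ref
= 0.199 / 0.0946
= 2.1036

2.1036


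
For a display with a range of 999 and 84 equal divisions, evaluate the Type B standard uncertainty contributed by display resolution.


resolution = range / divisions
resolution = 999 / 84 = 11.892857
u_res = resolution / (2*sqrt(3))
u_res = 11.892857 / 3.4641016
u_res = 3.4332

3.4332


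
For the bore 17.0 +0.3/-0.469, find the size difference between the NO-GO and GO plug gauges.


GO = nominal - lower_tol (smallest hole = maximum material condition)
GO = 17.0 - 0.469 = 16.531
NO-GO = nominal + upper_tol (largest hole = least material condition)
NO-GO = 17.0 + 0.3 = 17.3
spread = NO-GO - GO = 17.3 - 16.531 = 0.7690

0.7690


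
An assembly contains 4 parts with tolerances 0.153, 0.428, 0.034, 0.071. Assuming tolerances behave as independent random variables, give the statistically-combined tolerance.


RSS = sqrt(0.153^2 + 0.428^2 + 0.034^2 + 0.071^2)
= sqrt(0.21279)
= 0.4613

0.4613


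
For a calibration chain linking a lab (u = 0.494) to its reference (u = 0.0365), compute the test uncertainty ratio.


TUR = u_lab / u_ref
= 0.494 / 0.0365
= 13.5342

13.5342


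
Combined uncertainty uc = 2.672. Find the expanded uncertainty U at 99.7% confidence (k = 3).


U = k * uc
U = 3 * 2.672
U = 8.0160

8.0160


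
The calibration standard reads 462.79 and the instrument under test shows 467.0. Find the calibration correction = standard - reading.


Correction = standard - reading
= 462.79 - 467.0
= -4.2100

-4.2100


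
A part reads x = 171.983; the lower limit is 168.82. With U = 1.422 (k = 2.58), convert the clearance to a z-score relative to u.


u = U / k = 1.422 / 2.58 = 0.55116279
margin = |LSL - x| = |168.82 - 171.983| = 3.163
z = margin / u = 3.163 / 0.55116279
z = 5.7388

5.7388


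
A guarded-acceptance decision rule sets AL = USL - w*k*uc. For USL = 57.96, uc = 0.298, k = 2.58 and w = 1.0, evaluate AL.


U = k * uc = 2.58 * 0.298 = 0.76884
guard band g = w * U = 1.0 * 0.76884 = 0.76884
AL = USL - g = 57.96 - 0.76884
AL = 57.1912

57.1912


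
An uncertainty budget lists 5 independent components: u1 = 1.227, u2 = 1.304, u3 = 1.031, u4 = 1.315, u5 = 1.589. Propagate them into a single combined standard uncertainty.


uc = sqrt(1.227^2 + 1.304^2 + 1.031^2 + 1.315^2 + 1.589^2)
uc = sqrt(8.523052)
uc = 2.9194

2.9194


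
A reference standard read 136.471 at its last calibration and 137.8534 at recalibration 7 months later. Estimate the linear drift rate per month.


rate = (v2 - v1) / months
= (137.8534 - 136.471) / 7
= 1.3824 / 7
= 0.1975

0.1975


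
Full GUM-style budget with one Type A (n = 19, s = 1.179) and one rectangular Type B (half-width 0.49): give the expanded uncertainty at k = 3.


u_A = s / sqrt(n) = 1.179 / sqrt(19) = 0.27048115
u_B = half_width / sqrt(3) = 0.49 / sqrt(3) = 0.28290163
uc = sqrt(u_A^2 + u_B^2) = sqrt(0.27048115^2 + 0.28290163^2) = 0.39139927
U = k * uc = 3 * 0.39139927
U = 1.1742

1.1742


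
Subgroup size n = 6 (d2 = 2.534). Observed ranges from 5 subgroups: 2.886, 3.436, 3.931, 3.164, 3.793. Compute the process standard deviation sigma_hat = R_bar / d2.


R_bar = (2.886 + 3.436 + 3.931 + 3.164 + 3.793) / 5
R_bar = 17.21 / 5 = 3.442
sigma_hat = R_bar / d2 = 3.442 / 2.534 = 1.3583

1.3583


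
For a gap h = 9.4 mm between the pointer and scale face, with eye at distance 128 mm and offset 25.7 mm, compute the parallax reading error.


error = h * offset / d
= 9.4 * 25.7 / 128
= 1.8873

1.8873


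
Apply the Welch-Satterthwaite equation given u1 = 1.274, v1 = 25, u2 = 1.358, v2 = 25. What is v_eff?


uc = sqrt(u1^2 + u2^2) = sqrt(1.274^2 + 1.358^2) = 1.8620526
v_eff = uc^4 / (u1^4/v1 + u2^4/v2)
= 1.8620526^4 / (1.274^4/25 + 1.358^4/25)
= 12.021752 / 0.24141266
v_eff = 49.7975

49.7975


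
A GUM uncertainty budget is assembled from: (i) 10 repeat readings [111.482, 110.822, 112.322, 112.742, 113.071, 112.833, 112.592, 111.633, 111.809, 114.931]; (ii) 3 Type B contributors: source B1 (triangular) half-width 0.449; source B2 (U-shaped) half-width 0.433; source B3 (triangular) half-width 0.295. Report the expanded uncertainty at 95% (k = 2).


mean = (111.482 + 110.822 + 112.322 + 112.742 + 113.071 + 112.833 + 112.592 + 111.633 + 111.809 + 114.931) / 10 = 112.4237
s = sqrt(sum((x - mean)^2)/(n-1)) = 1.1288324
u_A = s / sqrt(n) = 1.1288324 / sqrt(10) = 0.35696815
u_B1 = 0.449 / sqrt(6) = 0.18330348
u_B2 = 0.433 / sqrt(2) = 0.30617724
u_B3 = 0.295 / sqrt(6) = 0.12043325
uc = sqrt(0.35696815^2 + 0.18330348^2 + 0.30617724^2 + 0.12043325^2) = 0.51891723
U = k * uc = 2 * 0.51891723
U = 1.0378

1.0378
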